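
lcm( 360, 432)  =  2160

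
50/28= 1+11/14 = 1.79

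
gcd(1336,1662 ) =2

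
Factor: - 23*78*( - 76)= 136344 = 2^3*3^1*13^1*19^1*23^1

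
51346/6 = 8557 + 2/3 = 8557.67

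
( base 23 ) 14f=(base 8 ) 1174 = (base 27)NF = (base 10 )636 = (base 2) 1001111100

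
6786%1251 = 531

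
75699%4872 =2619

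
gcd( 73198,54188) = 2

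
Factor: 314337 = 3^1*104779^1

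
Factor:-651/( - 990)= 217/330  =  2^ ( - 1)*3^ ( - 1 )*5^(-1)*7^1*11^( - 1 )*31^1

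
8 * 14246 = 113968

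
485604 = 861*564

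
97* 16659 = 1615923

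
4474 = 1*4474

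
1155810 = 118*9795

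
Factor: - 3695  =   - 5^1*739^1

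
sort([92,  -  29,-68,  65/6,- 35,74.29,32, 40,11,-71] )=[ - 71, - 68, - 35,-29, 65/6, 11,32,40, 74.29,92]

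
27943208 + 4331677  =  32274885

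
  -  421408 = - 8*52676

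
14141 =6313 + 7828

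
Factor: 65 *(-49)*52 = -165620=- 2^2*5^1*7^2*13^2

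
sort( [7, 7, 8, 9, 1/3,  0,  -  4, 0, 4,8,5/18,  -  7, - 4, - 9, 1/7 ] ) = [  -  9, - 7, - 4, - 4 , 0, 0, 1/7, 5/18,1/3,4,7,7, 8, 8,9]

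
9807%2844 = 1275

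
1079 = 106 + 973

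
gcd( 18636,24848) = 6212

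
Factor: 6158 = 2^1*3079^1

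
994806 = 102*9753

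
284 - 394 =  - 110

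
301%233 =68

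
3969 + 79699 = 83668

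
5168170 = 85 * 60802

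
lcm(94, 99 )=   9306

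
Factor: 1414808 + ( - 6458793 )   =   - 5043985 = -  5^1*17^1*59341^1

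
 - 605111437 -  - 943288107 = 338176670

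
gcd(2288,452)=4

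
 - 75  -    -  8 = -67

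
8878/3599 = 2 + 1680/3599 = 2.47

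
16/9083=16/9083 =0.00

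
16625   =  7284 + 9341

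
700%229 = 13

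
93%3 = 0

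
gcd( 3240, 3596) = 4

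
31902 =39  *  818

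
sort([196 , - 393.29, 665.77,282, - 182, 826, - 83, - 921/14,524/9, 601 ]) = [-393.29, - 182,-83, - 921/14, 524/9, 196, 282, 601,665.77,826]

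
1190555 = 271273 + 919282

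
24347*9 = 219123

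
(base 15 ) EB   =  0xdd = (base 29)7I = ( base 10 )221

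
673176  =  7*96168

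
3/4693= 3/4693 = 0.00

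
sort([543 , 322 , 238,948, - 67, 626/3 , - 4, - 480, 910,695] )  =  [ - 480, - 67, - 4,626/3 , 238,322, 543,695, 910 , 948 ] 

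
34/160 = 17/80=0.21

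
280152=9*31128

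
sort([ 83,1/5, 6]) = [1/5, 6, 83]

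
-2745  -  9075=-11820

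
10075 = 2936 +7139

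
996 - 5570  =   - 4574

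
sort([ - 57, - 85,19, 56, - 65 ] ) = [  -  85, - 65, - 57, 19, 56] 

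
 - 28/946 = - 1 + 459/473 = - 0.03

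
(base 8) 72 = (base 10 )58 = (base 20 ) 2I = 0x3A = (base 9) 64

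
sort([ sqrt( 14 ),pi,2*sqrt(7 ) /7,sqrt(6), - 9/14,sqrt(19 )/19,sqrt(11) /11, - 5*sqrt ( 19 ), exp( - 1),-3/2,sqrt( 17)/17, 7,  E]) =[ - 5*sqrt( 19 ),  -  3/2, - 9/14, sqrt (19)/19, sqrt( 17)/17, sqrt( 11) /11, exp( - 1) , 2*sqrt( 7 )/7,  sqrt( 6),  E,pi,sqrt( 14),7 ]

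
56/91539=8/13077=0.00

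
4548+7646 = 12194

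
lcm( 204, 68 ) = 204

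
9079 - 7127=1952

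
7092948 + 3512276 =10605224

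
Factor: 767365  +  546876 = 53^1*137^1*181^1=1314241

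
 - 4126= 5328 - 9454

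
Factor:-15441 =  - 3^1*5147^1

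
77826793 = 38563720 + 39263073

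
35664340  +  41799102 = 77463442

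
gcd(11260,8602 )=2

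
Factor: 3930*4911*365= 7044583950 = 2^1*3^2* 5^2*73^1*131^1*1637^1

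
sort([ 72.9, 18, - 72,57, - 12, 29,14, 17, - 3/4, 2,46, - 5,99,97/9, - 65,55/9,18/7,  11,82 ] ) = [ - 72,-65, - 12 , - 5,-3/4,2,18/7,55/9,97/9,11,14,17, 18,29 , 46 , 57,72.9,82 , 99]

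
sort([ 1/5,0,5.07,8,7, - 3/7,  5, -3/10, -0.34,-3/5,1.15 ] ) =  [- 3/5,- 3/7,- 0.34, - 3/10,0,1/5, 1.15,5,5.07,7, 8]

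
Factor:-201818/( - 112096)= 2^( - 4)*19^1 *31^( - 1)*47^1 = 893/496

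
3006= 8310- 5304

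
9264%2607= 1443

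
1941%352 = 181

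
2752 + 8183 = 10935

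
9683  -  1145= 8538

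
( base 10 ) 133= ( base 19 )70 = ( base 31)49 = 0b10000101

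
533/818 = 533/818= 0.65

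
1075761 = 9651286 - 8575525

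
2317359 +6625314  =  8942673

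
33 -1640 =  - 1607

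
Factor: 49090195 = 5^1 * 7^1*11^1*127507^1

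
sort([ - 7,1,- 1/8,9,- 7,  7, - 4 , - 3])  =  [ - 7,-7 , - 4, - 3, - 1/8,1,7,  9 ] 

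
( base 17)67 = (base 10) 109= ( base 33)3a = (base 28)3P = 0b1101101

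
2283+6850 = 9133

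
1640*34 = 55760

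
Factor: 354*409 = 144786 = 2^1*3^1*59^1*409^1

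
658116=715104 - 56988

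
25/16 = 25/16 = 1.56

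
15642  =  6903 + 8739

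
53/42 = 1 + 11/42 = 1.26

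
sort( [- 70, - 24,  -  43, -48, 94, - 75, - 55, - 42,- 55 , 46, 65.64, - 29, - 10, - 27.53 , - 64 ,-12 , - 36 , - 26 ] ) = [ - 75, - 70, - 64 , - 55, - 55, - 48, - 43,  -  42, - 36, - 29 , - 27.53,-26,-24 , - 12, - 10, 46, 65.64,  94 ]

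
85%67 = 18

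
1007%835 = 172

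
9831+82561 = 92392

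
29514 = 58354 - 28840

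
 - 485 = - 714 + 229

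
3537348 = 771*4588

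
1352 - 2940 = -1588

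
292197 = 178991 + 113206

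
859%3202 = 859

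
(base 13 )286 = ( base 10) 448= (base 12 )314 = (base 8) 700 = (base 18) 16G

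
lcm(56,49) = 392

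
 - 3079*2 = - 6158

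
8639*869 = 7507291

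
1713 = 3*571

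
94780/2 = 47390 = 47390.00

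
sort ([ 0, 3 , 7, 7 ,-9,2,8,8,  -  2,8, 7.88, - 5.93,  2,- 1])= [-9,-5.93,-2,  -  1,  0,2, 2,3,7,7, 7.88,8,8,8]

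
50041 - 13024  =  37017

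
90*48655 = 4378950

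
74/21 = 3+11/21 =3.52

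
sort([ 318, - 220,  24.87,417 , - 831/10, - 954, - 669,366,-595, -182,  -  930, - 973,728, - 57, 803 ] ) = [ - 973, - 954, - 930, - 669,- 595, - 220, - 182, - 831/10, - 57,24.87,318,366, 417, 728, 803] 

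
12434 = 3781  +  8653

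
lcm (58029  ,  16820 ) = 1160580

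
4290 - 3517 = 773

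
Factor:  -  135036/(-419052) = 11253/34921=3^1*11^2*31^1*47^( - 1 )*743^( - 1)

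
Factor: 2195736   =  2^3 * 3^1* 191^1* 479^1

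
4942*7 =34594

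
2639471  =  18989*139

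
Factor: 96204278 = 2^1 * 127^1* 378757^1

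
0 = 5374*0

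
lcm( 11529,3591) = 219051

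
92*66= 6072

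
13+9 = 22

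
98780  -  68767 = 30013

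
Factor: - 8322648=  - 2^3*3^1*577^1*601^1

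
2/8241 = 2/8241 = 0.00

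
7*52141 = 364987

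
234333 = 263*891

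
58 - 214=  - 156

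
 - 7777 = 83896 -91673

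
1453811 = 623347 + 830464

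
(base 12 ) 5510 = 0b10010010011100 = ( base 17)1f75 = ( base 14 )35b6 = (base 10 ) 9372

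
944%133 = 13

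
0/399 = 0 = 0.00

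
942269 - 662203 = 280066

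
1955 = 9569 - 7614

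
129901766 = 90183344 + 39718422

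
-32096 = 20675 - 52771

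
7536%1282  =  1126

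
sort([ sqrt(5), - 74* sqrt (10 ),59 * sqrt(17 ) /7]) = [ - 74*sqrt(10),sqrt(5 ),59*sqrt(17 )/7]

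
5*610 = 3050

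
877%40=37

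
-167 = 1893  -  2060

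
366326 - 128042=238284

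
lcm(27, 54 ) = 54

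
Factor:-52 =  - 2^2*13^1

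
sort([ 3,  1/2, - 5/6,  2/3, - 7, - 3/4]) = [ - 7 ,-5/6,-3/4, 1/2,  2/3,  3 ]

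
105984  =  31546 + 74438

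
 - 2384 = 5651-8035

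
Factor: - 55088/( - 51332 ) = 44/41 = 2^2*11^1*41^(-1)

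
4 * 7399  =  29596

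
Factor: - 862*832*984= - 2^10*3^1*13^1*41^1*431^1 = - 705709056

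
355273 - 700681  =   - 345408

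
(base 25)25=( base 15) 3a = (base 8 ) 67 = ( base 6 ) 131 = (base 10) 55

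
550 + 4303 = 4853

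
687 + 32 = 719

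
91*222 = 20202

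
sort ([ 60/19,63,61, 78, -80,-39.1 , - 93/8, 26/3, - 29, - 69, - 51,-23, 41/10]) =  [ - 80, - 69, - 51, - 39.1, - 29  ,- 23, - 93/8, 60/19,41/10,26/3 , 61,63,78] 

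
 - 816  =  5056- 5872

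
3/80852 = 3/80852 = 0.00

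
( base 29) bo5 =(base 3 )111122121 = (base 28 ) cjc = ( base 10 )9952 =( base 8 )23340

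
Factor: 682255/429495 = 136451/85899 = 3^(  -  1)*7^1*11^( - 1 )*19^(  -  1)*101^1*  137^( - 1 )*193^1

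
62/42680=31/21340 = 0.00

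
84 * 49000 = 4116000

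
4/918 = 2/459= 0.00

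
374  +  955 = 1329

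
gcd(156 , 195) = 39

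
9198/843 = 3066/281 = 10.91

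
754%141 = 49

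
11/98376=11/98376 =0.00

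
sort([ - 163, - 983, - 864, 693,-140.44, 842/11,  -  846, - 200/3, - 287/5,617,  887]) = [ - 983, - 864,-846 ,-163, - 140.44, - 200/3,- 287/5,842/11, 617,  693,887 ]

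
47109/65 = 724 + 49/65  =  724.75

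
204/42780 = 17/3565  =  0.00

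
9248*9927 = 91804896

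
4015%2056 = 1959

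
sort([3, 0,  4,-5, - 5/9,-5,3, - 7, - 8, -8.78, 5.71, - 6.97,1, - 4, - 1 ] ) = [ - 8.78, - 8, - 7, - 6.97,-5, -5,  -  4,- 1,  -  5/9, 0, 1,3, 3,4, 5.71]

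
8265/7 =8265/7 = 1180.71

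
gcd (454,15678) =2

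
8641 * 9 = 77769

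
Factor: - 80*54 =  - 2^5*3^3*5^1 =-4320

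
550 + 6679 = 7229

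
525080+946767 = 1471847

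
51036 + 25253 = 76289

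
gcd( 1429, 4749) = 1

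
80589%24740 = 6369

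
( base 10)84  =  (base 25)39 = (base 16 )54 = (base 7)150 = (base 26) 36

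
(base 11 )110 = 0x84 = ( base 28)4k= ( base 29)4g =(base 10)132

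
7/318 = 7/318 = 0.02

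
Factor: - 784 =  - 2^4 * 7^2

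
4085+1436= 5521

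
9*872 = 7848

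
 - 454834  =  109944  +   - 564778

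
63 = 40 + 23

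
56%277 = 56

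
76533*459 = 35128647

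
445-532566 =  - 532121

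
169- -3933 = 4102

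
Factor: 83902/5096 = 2^ (  -  2 )*7^( -1)*461^1 = 461/28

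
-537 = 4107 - 4644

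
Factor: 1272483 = 3^3 * 47129^1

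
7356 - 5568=1788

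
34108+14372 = 48480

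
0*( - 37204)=0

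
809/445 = 809/445=1.82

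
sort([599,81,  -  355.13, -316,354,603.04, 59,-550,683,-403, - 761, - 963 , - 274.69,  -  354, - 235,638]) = [ - 963,- 761, - 550, - 403, - 355.13  , - 354,-316,-274.69, - 235,59, 81,354,599,603.04,638,683]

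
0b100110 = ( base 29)19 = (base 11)35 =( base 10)38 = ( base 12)32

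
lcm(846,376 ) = 3384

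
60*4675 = 280500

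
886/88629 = 886/88629  =  0.01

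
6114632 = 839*7288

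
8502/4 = 2125 +1/2 = 2125.50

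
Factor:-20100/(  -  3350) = 2^1*3^1 =6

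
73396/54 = 1359 + 5/27=1359.19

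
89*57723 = 5137347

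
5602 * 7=39214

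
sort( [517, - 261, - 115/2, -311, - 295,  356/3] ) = [ - 311, - 295,-261, -115/2,356/3,517]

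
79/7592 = 79/7592 = 0.01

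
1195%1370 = 1195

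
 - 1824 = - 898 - 926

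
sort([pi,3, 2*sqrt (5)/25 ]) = [2* sqrt(5) /25,3, pi]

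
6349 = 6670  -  321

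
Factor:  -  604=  - 2^2*151^1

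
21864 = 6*3644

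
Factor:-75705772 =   -  2^2* 18926443^1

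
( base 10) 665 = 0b1010011001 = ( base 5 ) 10130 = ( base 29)mr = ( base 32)KP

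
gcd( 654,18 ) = 6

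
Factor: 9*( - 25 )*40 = - 2^3*3^2*5^3 = -9000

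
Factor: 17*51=3^1 * 17^2 = 867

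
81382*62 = 5045684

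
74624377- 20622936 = 54001441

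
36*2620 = 94320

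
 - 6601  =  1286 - 7887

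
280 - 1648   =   - 1368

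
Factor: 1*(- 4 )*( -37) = 2^2*37^1 = 148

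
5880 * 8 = 47040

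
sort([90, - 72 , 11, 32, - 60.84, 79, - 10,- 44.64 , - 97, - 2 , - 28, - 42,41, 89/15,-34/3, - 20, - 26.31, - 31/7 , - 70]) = [ - 97,  -  72,  -  70, - 60.84,-44.64 , - 42, - 28,  -  26.31 , - 20, - 34/3  , - 10,-31/7 ,-2, 89/15, 11,32, 41, 79,90] 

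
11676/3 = 3892= 3892.00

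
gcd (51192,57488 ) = 8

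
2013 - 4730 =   -  2717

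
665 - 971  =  -306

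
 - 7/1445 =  - 1 + 1438/1445=-0.00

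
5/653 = 5/653 = 0.01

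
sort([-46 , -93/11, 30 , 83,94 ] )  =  [ - 46,-93/11, 30, 83, 94 ] 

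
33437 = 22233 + 11204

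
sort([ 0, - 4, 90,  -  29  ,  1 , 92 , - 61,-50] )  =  [ - 61 , - 50, -29, - 4  ,  0, 1,90 , 92 ]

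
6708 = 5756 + 952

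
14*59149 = 828086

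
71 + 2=73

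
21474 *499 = 10715526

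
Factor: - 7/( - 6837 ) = 3^( - 1) *7^1*43^ (-1 )*53^(- 1 ) 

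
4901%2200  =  501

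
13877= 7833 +6044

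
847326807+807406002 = 1654732809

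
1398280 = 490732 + 907548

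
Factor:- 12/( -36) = 1/3 =3^( - 1)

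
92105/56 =92105/56 = 1644.73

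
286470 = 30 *9549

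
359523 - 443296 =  - 83773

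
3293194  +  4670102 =7963296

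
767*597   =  457899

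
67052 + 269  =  67321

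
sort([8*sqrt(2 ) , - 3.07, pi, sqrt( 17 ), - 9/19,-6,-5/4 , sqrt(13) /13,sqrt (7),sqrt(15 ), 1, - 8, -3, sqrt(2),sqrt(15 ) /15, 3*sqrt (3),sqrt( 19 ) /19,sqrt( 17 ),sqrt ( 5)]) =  [ - 8,  -  6, - 3.07, - 3, - 5/4, - 9/19, sqrt( 19 ) /19, sqrt(15 ) /15,sqrt(13 ) /13 , 1, sqrt( 2 ),sqrt(5 ),sqrt (7),  pi , sqrt ( 15 ) , sqrt ( 17 ), sqrt(17),3 * sqrt( 3 ),8*sqrt(2 )] 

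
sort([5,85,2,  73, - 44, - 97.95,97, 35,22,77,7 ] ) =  [  -  97.95,-44,2,  5 , 7, 22 , 35,73,77,85,97]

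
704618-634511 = 70107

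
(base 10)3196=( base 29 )3N6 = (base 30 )3GG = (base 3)11101101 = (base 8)6174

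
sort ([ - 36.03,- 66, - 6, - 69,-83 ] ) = [ - 83, - 69, - 66 , - 36.03, - 6]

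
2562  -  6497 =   -  3935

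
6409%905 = 74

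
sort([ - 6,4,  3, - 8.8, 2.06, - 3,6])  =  [ - 8.8, - 6,  -  3,2.06,  3, 4, 6 ] 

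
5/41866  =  5/41866 = 0.00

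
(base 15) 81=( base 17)72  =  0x79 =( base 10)121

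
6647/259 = 25 + 172/259 = 25.66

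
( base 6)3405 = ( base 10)797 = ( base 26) 14H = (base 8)1435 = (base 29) RE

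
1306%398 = 112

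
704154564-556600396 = 147554168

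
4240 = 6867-2627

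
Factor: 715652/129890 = 2^1 * 5^( - 1 )*7^1*31^(-1 ) *61^1 = 854/155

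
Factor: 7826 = 2^1* 7^1*13^1*43^1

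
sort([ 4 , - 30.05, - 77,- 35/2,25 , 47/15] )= [-77,- 30.05,  -  35/2, 47/15,4, 25]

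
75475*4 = 301900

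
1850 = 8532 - 6682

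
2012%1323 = 689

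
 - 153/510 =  - 1 + 7/10 = -0.30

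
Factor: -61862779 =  - 11^1 * 17^1*37^1*8941^1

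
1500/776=375/194   =  1.93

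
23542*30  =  706260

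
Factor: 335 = 5^1 * 67^1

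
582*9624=5601168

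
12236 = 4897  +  7339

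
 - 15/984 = - 5/328= - 0.02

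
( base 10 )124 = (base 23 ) 59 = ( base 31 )40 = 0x7c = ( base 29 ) 48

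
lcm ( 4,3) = 12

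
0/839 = 0=0.00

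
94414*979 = 92431306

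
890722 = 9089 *98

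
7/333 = 7/333 = 0.02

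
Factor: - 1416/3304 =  -3/7 = -  3^1*7^( - 1)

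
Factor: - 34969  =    -  11^2*17^2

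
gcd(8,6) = 2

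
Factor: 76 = 2^2*19^1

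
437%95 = 57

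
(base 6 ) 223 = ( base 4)1113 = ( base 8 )127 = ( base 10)87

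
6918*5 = 34590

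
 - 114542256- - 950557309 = 836015053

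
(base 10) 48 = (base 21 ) 26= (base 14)36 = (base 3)1210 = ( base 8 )60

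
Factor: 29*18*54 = 2^2*3^5*29^1 = 28188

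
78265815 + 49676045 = 127941860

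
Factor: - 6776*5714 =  - 2^4*7^1*11^2*2857^1= - 38718064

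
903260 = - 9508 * ( - 95) 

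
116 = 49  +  67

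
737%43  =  6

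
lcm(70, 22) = 770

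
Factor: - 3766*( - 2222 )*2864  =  2^6*7^1 *11^1*101^1*179^1*269^1 = 23966100928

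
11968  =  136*88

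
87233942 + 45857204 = 133091146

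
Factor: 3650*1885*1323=2^1 * 3^3 * 5^3*7^2*13^1*29^1*73^1 = 9102570750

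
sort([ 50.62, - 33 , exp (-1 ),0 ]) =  [ - 33, 0, exp( - 1),50.62]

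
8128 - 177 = 7951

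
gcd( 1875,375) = 375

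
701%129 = 56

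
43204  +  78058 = 121262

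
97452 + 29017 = 126469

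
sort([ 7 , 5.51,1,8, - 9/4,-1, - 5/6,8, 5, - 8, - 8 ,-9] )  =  [ - 9, - 8,  -  8,-9/4,-1, - 5/6,1,5, 5.51,7,8, 8]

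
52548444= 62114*846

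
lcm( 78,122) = 4758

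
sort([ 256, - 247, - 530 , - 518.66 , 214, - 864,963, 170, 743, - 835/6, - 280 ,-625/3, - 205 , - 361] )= [ - 864, - 530 , -518.66, - 361, - 280, - 247, - 625/3, - 205, - 835/6,170,214,  256, 743, 963 ]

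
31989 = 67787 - 35798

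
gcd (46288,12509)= 1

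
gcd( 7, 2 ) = 1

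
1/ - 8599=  - 1/8599 = -0.00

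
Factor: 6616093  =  11^1 * 181^1*3323^1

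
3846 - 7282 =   -  3436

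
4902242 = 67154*73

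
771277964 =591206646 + 180071318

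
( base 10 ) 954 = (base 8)1672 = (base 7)2532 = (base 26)1ai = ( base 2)1110111010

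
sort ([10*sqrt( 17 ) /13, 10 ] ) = [10*sqrt( 17 ) /13,10]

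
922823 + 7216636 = 8139459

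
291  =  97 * 3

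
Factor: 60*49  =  2940 = 2^2*3^1*5^1*7^2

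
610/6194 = 305/3097  =  0.10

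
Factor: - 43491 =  - 3^1  *7^1*19^1 * 109^1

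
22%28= 22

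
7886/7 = 7886/7 = 1126.57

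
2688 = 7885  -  5197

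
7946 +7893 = 15839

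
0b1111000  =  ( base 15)80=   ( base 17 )71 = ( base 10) 120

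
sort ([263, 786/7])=[786/7,263] 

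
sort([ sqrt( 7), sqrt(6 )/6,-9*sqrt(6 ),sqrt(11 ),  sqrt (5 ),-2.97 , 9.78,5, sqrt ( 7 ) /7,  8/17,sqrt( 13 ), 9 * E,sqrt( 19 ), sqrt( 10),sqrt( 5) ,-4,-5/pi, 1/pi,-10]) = [-9 * sqrt( 6) , - 10,  -  4, - 2.97, - 5/pi , 1/pi, sqrt(7 )/7 , sqrt ( 6 )/6 , 8/17 , sqrt(5) , sqrt( 5),sqrt (7 ), sqrt( 10),sqrt(11 ), sqrt( 13), sqrt(19 ),5 , 9.78 , 9*E]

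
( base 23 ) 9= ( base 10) 9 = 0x9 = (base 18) 9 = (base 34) 9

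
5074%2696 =2378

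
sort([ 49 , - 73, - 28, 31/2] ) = [ - 73, - 28,31/2, 49] 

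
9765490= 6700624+3064866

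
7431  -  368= 7063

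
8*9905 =79240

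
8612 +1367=9979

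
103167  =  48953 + 54214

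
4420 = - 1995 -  - 6415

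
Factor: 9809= 17^1*577^1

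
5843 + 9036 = 14879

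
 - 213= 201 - 414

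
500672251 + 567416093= 1068088344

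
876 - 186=690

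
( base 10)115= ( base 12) 97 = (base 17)6D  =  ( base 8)163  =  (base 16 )73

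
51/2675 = 51/2675 = 0.02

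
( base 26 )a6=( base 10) 266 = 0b100001010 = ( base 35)7l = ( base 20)d6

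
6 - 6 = 0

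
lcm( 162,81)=162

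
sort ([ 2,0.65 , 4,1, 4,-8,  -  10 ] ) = [ -10 ,-8,  0.65,1,2,4, 4]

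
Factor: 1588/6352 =2^( - 2) = 1/4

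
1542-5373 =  - 3831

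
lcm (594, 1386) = 4158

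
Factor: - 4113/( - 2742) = 2^ (-1) *3^1 = 3/2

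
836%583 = 253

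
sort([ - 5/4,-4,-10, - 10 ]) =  [-10, - 10, - 4, - 5/4]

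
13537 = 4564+8973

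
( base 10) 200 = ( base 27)7B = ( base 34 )5U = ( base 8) 310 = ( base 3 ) 21102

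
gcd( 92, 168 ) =4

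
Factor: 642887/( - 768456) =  - 2^ (-3)*3^(-2) * 7^1  *13^ ( -1) *821^( - 1) * 91841^1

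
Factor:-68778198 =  - 2^1*3^2*29^1*131759^1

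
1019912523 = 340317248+679595275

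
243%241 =2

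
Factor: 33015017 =7^1 * 97^1*48623^1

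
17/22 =17/22 =0.77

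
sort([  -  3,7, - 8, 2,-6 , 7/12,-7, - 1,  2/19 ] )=[  -  8,- 7, - 6,-3, - 1, 2/19 , 7/12,2, 7]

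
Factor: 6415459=23^1*73^1*3821^1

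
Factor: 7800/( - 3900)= - 2^1=- 2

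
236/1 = 236  =  236.00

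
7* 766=5362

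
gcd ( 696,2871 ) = 87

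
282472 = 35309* 8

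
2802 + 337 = 3139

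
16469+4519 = 20988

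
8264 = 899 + 7365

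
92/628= 23/157 = 0.15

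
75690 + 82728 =158418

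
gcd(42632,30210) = 2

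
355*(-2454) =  - 871170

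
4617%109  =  39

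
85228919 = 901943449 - 816714530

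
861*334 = 287574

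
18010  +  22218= 40228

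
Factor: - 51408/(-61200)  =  21/25 = 3^1 * 5^(-2 )*7^1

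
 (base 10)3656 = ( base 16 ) E48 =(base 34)35I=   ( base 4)321020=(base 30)41q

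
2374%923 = 528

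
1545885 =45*34353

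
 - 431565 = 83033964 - 83465529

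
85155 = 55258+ 29897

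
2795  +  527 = 3322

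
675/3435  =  45/229= 0.20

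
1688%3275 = 1688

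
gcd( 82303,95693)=13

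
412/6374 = 206/3187 = 0.06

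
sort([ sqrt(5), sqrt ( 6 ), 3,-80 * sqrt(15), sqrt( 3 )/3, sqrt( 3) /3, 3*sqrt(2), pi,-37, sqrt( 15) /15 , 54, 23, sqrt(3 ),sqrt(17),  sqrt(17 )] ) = [-80 *sqrt( 15),-37 , sqrt(15)/15, sqrt(3) /3, sqrt(3 )/3, sqrt(3 ),sqrt(5 ),sqrt (6),3, pi, sqrt(17), sqrt(17 ), 3*sqrt(2 ), 23 , 54 ] 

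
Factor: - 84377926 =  - 2^1*73^1*577931^1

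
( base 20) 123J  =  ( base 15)296e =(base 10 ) 8879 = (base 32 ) 8LF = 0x22af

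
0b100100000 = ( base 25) bd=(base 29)9r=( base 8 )440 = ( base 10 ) 288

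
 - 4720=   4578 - 9298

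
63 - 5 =58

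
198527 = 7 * 28361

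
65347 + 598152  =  663499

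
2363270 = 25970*91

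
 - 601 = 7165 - 7766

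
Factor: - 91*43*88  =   - 344344 = - 2^3*7^1*11^1*13^1*43^1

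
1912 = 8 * 239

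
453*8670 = 3927510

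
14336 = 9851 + 4485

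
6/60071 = 6/60071 = 0.00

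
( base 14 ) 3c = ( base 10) 54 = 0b110110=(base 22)2a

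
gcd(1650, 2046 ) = 66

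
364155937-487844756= - 123688819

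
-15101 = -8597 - 6504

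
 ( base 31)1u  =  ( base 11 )56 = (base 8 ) 75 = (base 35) 1Q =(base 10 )61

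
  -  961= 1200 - 2161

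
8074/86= 4037/43=93.88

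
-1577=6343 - 7920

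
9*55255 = 497295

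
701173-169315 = 531858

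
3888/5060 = 972/1265= 0.77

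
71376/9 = 23792/3 = 7930.67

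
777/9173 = 777/9173 = 0.08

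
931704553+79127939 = 1010832492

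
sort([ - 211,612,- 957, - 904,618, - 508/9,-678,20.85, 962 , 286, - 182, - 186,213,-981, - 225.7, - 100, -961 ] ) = [ - 981, - 961  ,-957, - 904,  -  678 , - 225.7, - 211, - 186, - 182, - 100, - 508/9,20.85, 213,286,612,618,962] 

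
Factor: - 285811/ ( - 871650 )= 2^ (  -  1) * 3^(  -  2 )*5^( - 2 )*13^ ( - 1)*41^1*149^(  -  1)*6971^1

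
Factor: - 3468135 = -3^1*5^1 * 11^1*21019^1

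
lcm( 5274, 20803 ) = 374454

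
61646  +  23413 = 85059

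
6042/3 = 2014 = 2014.00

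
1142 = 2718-1576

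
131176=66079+65097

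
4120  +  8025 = 12145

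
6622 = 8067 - 1445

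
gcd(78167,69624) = 1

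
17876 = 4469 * 4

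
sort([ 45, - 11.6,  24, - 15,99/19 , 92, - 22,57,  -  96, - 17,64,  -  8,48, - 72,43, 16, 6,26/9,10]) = [-96,  -  72, - 22, - 17, - 15, - 11.6,-8,26/9,99/19, 6,10,16,24,43,45,48,57  ,  64,92]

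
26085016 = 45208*577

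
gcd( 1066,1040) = 26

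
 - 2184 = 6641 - 8825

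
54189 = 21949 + 32240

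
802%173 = 110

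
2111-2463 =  - 352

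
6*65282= 391692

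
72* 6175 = 444600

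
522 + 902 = 1424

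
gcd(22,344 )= 2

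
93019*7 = 651133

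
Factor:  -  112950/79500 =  - 2^( - 1 )*3^1  *5^( - 1 )*53^( - 1 )*251^1 = - 753/530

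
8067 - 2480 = 5587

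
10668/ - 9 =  - 3556/3 = -1185.33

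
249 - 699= - 450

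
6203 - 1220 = 4983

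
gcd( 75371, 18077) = 1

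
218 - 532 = -314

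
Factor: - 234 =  - 2^1 * 3^2*13^1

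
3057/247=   12 + 93/247 = 12.38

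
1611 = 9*179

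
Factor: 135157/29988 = 2^( - 2 )  *3^( - 2 )*7^( - 2)*11^2*17^( - 1 ) *1117^1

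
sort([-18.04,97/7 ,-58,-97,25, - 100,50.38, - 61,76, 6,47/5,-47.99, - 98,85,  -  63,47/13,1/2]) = [-100, -98,-97, - 63,-61, - 58 ,-47.99,-18.04, 1/2,47/13,6,47/5,  97/7,25,50.38,76, 85 ]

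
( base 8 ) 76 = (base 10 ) 62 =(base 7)116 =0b111110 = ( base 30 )22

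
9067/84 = 107 + 79/84 = 107.94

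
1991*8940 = 17799540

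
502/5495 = 502/5495 =0.09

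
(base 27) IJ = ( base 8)771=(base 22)10L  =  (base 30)GP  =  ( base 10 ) 505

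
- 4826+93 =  - 4733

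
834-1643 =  - 809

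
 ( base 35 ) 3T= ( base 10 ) 134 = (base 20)6E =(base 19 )71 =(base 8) 206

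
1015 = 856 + 159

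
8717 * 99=862983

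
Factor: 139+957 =1096= 2^3*137^1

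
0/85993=0 =0.00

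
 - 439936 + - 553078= - 993014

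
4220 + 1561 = 5781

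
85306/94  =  907 + 24/47 = 907.51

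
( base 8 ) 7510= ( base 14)15d6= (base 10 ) 3912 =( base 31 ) 426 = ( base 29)4iq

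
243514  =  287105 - 43591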